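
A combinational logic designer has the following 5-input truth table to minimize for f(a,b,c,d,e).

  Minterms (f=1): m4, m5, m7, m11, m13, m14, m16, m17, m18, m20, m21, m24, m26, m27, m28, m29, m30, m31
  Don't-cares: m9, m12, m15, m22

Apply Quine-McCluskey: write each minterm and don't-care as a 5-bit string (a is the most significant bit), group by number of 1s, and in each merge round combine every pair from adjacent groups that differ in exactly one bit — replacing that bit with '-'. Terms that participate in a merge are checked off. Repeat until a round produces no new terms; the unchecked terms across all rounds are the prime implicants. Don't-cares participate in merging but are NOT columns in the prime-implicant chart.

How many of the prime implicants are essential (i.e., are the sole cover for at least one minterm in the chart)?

5

[col 0] 00100*, 00101*, 00111*, 01001*, 01011*, 01100*, 01101*, 01110*, 01111*, 10000*, 10001*, 10010*, 10100*, 10101*, 10110*, 11000*, 11010*, 11011*, 11100*, 11101*, 11110*, 11111*
[col 1] -0100*, -0101*, -1011*, -1100*, -1101*, -1110*, -1111*, 0-100*, 0-101*, 0-111*, 001-1*, 0010-*, 01-01*, 01-11*, 010-1*, 011-0*, 011-1*, 0110-*, 0111-*, 1-000*, 1-010*, 1-100*, 1-101*, 1-110*, 10-00*, 10-01*, 10-10*, 100-0*, 1000-*, 101-0*, 1010-*, 11-00*, 11-10*, 11-11*, 110-0*, 1101-*, 111-0*, 111-1*, 1110-*, 1111-*
[col 2] --100*, --101*, -010-*, -1-11, -11-0*, -11-1*, -110-*, -111-*, 0-1-1, 0-10-*, 01--1, 011--*, 1--00*, 1--10*, 1-0-0*, 1-1-0*, 1-10-*, 10--0*, 10-0-, 11--0*, 11-1-, 111--*
[col 3] --10-, -11--, 1---0
Prime implicants: --10-, -1-11, -11--, 0-1-1, 01--1, 1---0, 10-0-, 11-1-
PI chart (minterm → PIs covering it):
  4 | --10-  (sole → essential)
  5 | --10-,0-1-1
  7 | 0-1-1  (sole → essential)
  11 | -1-11,01--1
  13 | --10-,-11--,0-1-1,01--1
  14 | -11--  (sole → essential)
  16 | 1---0,10-0-
  17 | 10-0-  (sole → essential)
  18 | 1---0  (sole → essential)
  20 | --10-,1---0,10-0-
  21 | --10-,10-0-
  24 | 1---0  (sole → essential)
  26 | 1---0,11-1-
  27 | -1-11,11-1-
  28 | --10-,-11--,1---0
  29 | --10-,-11--
  30 | -11--,1---0,11-1-
  31 | -1-11,-11--,11-1-
Essential prime implicants: --10-, -11--, 0-1-1, 1---0, 10-0-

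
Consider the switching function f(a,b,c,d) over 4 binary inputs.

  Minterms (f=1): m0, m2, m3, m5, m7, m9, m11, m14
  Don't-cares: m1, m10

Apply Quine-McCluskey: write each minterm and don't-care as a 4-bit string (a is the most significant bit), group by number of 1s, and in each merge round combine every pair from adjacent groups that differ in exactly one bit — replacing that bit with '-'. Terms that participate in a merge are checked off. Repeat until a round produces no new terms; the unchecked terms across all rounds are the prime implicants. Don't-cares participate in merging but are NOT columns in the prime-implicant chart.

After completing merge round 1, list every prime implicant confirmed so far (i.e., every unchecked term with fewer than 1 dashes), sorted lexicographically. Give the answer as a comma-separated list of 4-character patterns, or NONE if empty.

NONE

Round 0: 0000✓ 0001✓ 0010✓ 0011✓ 0101✓ 0111✓ 1001✓ 1010✓ 1011✓ 1110✓
Round 1: -001✓ -010✓ -011✓ 0-01✓ 0-11✓ 00-0✓ 00-1✓ 000-✓ 001-✓ 01-1✓ 1-10 10-1✓ 101-✓
Round 2: -0-1 -01- 0--1 00--
PIs = {-0-1, -01-, 0--1, 00--, 1-10}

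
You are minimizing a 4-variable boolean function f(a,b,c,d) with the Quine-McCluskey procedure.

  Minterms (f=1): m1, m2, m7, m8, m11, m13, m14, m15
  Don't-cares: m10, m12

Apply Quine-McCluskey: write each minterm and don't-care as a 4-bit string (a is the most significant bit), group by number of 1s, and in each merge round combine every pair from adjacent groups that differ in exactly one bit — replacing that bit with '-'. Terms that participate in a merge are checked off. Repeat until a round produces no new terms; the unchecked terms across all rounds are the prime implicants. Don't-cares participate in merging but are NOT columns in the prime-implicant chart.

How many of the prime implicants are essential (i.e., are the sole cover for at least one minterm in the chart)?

6

[col 0] 0001, 0010*, 0111*, 1000*, 1010*, 1011*, 1100*, 1101*, 1110*, 1111*
[col 1] -010, -111, 1-00*, 1-10*, 1-11*, 10-0*, 101-*, 11-0*, 11-1*, 110-*, 111-*
[col 2] 1--0, 1-1-, 11--
Prime implicants: -010, -111, 0001, 1--0, 1-1-, 11--
PI chart (minterm → PIs covering it):
  1 | 0001  (sole → essential)
  2 | -010  (sole → essential)
  7 | -111  (sole → essential)
  8 | 1--0  (sole → essential)
  11 | 1-1-  (sole → essential)
  13 | 11--  (sole → essential)
  14 | 1--0,1-1-,11--
  15 | -111,1-1-,11--
Essential prime implicants: -010, -111, 0001, 1--0, 1-1-, 11--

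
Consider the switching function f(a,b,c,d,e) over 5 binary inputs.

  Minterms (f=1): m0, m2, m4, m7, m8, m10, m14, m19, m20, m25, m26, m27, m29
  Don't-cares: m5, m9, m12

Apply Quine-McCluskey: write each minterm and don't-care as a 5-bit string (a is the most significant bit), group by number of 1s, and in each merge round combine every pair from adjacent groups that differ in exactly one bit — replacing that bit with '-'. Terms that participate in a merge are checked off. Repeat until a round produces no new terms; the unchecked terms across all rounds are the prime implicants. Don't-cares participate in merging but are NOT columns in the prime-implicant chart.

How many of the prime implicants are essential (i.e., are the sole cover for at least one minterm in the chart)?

6

size-2^0 implicants → 00000(✓)  00010(✓)  00100(✓)  00101(✓)  00111(✓)  01000(✓)  01001(✓)  01010(✓)  01100(✓)  01110(✓)  10011(✓)  10100(✓)  11001(✓)  11010(✓)  11011(✓)  11101(✓)
size-2^1 implicants → -0100  -1001  -1010  0-000(✓)  0-010(✓)  0-100(✓)  00-00(✓)  000-0(✓)  001-1  0010-  01-00(✓)  01-10(✓)  010-0(✓)  0100-  011-0(✓)  1-011  11-01  110-1  1101-
size-2^2 implicants → 0--00  0-0-0  01--0
Unchecked terms (primes): -0100, -1001, -1010, 0--00, 0-0-0, 001-1, 0010-, 01--0, 0100-, 1-011, 11-01, 110-1, 1101-
Minterm coverage:
  m0 ⊆ 0--00,0-0-0
  m2 ⊆ 0-0-0 [E]
  m4 ⊆ -0100,0--00,0010-
  m7 ⊆ 001-1 [E]
  m8 ⊆ 0--00,0-0-0,01--0,0100-
  m10 ⊆ -1010,0-0-0,01--0
  m14 ⊆ 01--0 [E]
  m19 ⊆ 1-011 [E]
  m20 ⊆ -0100 [E]
  m25 ⊆ -1001,11-01,110-1
  m26 ⊆ -1010,1101-
  m27 ⊆ 1-011,110-1,1101-
  m29 ⊆ 11-01 [E]
E = {-0100, 0-0-0, 001-1, 01--0, 1-011, 11-01}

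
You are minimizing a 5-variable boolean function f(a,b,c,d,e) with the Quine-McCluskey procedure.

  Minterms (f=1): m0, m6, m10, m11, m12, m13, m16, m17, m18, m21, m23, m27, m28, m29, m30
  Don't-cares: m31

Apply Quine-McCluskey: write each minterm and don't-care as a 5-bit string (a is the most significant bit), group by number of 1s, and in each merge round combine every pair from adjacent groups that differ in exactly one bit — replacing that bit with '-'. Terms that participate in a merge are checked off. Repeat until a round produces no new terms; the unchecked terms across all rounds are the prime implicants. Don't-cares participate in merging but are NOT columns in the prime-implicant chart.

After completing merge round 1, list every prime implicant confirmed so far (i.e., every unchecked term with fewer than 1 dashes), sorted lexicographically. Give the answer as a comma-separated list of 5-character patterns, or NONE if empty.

00110

[col 0] 00000*, 00110, 01010*, 01011*, 01100*, 01101*, 10000*, 10001*, 10010*, 10101*, 10111*, 11011*, 11100*, 11101*, 11110*, 11111*
[col 1] -0000, -1011, -1100*, -1101*, 0101-, 0110-*, 1-101*, 1-111*, 10-01, 100-0, 1000-, 101-1*, 11-11, 111-0*, 111-1*, 1110-*, 1111-*
[col 2] -110-, 1-1-1, 111--
Prime implicants: -0000, -1011, -110-, 00110, 0101-, 1-1-1, 10-01, 100-0, 1000-, 11-11, 111--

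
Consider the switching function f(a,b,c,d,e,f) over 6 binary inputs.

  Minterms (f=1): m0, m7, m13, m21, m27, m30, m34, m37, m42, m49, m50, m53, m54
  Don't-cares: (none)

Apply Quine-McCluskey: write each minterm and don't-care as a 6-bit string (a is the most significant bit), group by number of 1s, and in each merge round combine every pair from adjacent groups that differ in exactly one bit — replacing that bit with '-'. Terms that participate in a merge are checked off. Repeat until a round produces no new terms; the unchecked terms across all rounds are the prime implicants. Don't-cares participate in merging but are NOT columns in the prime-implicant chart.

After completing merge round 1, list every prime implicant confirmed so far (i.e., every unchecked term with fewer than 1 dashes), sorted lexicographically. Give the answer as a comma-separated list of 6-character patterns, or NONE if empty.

000000, 000111, 001101, 011011, 011110

Round 0: 000000 000111 001101 010101✓ 011011 011110 100010✓ 100101✓ 101010✓ 110001✓ 110010✓ 110101✓ 110110✓
Round 1: -10101 1-0010 1-0101 10-010 110-01 110-10
PIs = {-10101, 000000, 000111, 001101, 011011, 011110, 1-0010, 1-0101, 10-010, 110-01, 110-10}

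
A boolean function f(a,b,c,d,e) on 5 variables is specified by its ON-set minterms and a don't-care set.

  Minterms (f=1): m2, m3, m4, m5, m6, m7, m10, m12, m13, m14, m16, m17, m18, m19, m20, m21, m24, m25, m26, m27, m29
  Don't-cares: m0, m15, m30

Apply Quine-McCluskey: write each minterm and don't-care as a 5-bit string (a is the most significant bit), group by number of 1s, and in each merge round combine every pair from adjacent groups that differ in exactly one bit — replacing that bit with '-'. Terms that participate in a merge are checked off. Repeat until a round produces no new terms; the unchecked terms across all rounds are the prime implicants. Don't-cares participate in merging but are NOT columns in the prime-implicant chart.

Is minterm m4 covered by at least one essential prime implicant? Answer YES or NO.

size-2^0 implicants → 00000(✓)  00010(✓)  00011(✓)  00100(✓)  00101(✓)  00110(✓)  00111(✓)  01010(✓)  01100(✓)  01101(✓)  01110(✓)  01111(✓)  10000(✓)  10001(✓)  10010(✓)  10011(✓)  10100(✓)  10101(✓)  11000(✓)  11001(✓)  11010(✓)  11011(✓)  11101(✓)  11110(✓)
size-2^1 implicants → -0000(✓)  -0010(✓)  -0011(✓)  -0100(✓)  -0101(✓)  -1010(✓)  -1101(✓)  -1110(✓)  0-010(✓)  0-100(✓)  0-101(✓)  0-110(✓)  0-111(✓)  00-00(✓)  00-10(✓)  00-11(✓)  000-0(✓)  0001-(✓)  001-0(✓)  001-1(✓)  0010-(✓)  0011-(✓)  01-10(✓)  011-0(✓)  011-1(✓)  0110-(✓)  0111-(✓)  1-000(✓)  1-001(✓)  1-010(✓)  1-011(✓)  1-101(✓)  10-00(✓)  10-01(✓)  100-0(✓)  100-1(✓)  1000-(✓)  1001-(✓)  1010-(✓)  11-01(✓)  11-10(✓)  110-0(✓)  110-1(✓)  1100-(✓)  1101-(✓)
size-2^2 implicants → --010  --101  -0-00  -00-0  -001-  -010-  -1-10  0--10  0-1-0(✓)  0-1-1(✓)  0-10-(✓)  0-11-(✓)  00--0  00-1-  001--(✓)  011--(✓)  1--01  1-0-0(✓)  1-0-1(✓)  1-00-(✓)  1-01-(✓)  10-0-  100--(✓)  110--(✓)
size-2^3 implicants → 0-1--  1-0--
Unchecked terms (primes): --010, --101, -0-00, -00-0, -001-, -010-, -1-10, 0--10, 0-1--, 00--0, 00-1-, 1--01, 1-0--, 10-0-
Minterm coverage:
  m2 ⊆ --010,-00-0,-001-,0--10,00--0,00-1-
  m3 ⊆ -001-,00-1-
  m4 ⊆ -0-00,-010-,0-1--,00--0
  m5 ⊆ --101,-010-,0-1--
  m6 ⊆ 0--10,0-1--,00--0,00-1-
  m7 ⊆ 0-1--,00-1-
  m10 ⊆ --010,-1-10,0--10
  m12 ⊆ 0-1-- [E]
  m13 ⊆ --101,0-1--
  m14 ⊆ -1-10,0--10,0-1--
  m16 ⊆ -0-00,-00-0,1-0--,10-0-
  m17 ⊆ 1--01,1-0--,10-0-
  m18 ⊆ --010,-00-0,-001-,1-0--
  m19 ⊆ -001-,1-0--
  m20 ⊆ -0-00,-010-,10-0-
  m21 ⊆ --101,-010-,1--01,10-0-
  m24 ⊆ 1-0-- [E]
  m25 ⊆ 1--01,1-0--
  m26 ⊆ --010,-1-10,1-0--
  m27 ⊆ 1-0-- [E]
  m29 ⊆ --101,1--01
E = {0-1--, 1-0--}

YES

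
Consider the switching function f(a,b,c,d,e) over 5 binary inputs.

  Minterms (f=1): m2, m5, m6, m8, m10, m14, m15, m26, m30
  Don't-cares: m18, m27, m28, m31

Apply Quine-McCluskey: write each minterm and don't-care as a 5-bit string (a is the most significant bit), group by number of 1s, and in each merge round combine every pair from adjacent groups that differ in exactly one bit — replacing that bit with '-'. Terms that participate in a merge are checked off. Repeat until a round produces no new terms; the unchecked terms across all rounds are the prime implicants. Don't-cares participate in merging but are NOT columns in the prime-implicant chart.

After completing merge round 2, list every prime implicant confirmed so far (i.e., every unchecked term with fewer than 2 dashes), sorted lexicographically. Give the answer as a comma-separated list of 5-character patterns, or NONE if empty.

Round 0: 00010✓ 00101 00110✓ 01000✓ 01010✓ 01110✓ 01111✓ 10010✓ 11010✓ 11011✓ 11100✓ 11110✓ 11111✓
Round 1: -0010✓ -1010✓ -1110✓ -1111✓ 0-010✓ 0-110✓ 00-10✓ 01-10✓ 010-0 0111-✓ 1-010✓ 11-10✓ 11-11✓ 1101-✓ 111-0 1111-✓
Round 2: --010 -1-10 -111- 0--10 11-1-
PIs = {--010, -1-10, -111-, 0--10, 00101, 010-0, 11-1-, 111-0}

00101, 010-0, 111-0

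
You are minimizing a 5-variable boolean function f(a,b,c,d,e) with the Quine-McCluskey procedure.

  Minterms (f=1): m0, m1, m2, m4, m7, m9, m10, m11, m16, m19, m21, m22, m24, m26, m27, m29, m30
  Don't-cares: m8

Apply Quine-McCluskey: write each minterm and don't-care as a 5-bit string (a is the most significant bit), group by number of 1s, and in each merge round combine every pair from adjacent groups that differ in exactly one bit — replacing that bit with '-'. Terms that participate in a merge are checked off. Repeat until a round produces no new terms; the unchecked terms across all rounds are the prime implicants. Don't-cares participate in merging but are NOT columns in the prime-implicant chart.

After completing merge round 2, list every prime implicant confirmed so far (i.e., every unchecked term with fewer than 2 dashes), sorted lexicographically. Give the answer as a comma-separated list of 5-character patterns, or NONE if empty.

00-00, 00111, 1-011, 1-101, 1-110, 11-10

[col 0] 00000*, 00001*, 00010*, 00100*, 00111, 01000*, 01001*, 01010*, 01011*, 10000*, 10011*, 10101*, 10110*, 11000*, 11010*, 11011*, 11101*, 11110*
[col 1] -0000*, -1000*, -1010*, -1011*, 0-000*, 0-001*, 0-010*, 00-00, 000-0*, 0000-*, 010-0*, 010-1*, 0100-*, 0101-*, 1-000*, 1-011, 1-101, 1-110, 11-10, 110-0*, 1101-*
[col 2] --000, -10-0, -101-, 0-0-0, 0-00-, 010--
Prime implicants: --000, -10-0, -101-, 0-0-0, 0-00-, 00-00, 00111, 010--, 1-011, 1-101, 1-110, 11-10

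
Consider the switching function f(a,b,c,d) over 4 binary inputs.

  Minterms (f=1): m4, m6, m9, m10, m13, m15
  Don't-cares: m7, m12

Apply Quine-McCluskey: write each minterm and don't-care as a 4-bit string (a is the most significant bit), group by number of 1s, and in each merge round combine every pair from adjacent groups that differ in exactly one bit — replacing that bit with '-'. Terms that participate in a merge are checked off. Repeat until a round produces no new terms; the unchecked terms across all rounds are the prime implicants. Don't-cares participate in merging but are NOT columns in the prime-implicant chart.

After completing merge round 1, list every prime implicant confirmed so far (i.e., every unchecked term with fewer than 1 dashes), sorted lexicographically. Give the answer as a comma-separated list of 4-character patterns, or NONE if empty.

1010

Round 0: 0100✓ 0110✓ 0111✓ 1001✓ 1010 1100✓ 1101✓ 1111✓
Round 1: -100 -111 01-0 011- 1-01 11-1 110-
PIs = {-100, -111, 01-0, 011-, 1-01, 1010, 11-1, 110-}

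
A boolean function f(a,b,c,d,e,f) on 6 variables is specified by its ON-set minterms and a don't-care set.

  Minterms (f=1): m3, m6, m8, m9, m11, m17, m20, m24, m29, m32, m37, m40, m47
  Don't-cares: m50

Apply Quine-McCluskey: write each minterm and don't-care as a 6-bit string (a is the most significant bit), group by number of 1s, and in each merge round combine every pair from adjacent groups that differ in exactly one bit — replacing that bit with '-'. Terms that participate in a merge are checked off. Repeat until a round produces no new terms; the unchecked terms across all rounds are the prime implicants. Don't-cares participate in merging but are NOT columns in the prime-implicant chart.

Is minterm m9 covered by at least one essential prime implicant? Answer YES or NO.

NO

size-2^0 implicants → 000011(✓)  000110  001000(✓)  001001(✓)  001011(✓)  010001  010100  011000(✓)  011101  100000(✓)  100101  101000(✓)  101111  110010
size-2^1 implicants → -01000  0-1000  00-011  0010-1  00100-  10-000
Unchecked terms (primes): -01000, 0-1000, 00-011, 000110, 0010-1, 00100-, 010001, 010100, 011101, 10-000, 100101, 101111, 110010
Minterm coverage:
  m3 ⊆ 00-011 [E]
  m6 ⊆ 000110 [E]
  m8 ⊆ -01000,0-1000,00100-
  m9 ⊆ 0010-1,00100-
  m11 ⊆ 00-011,0010-1
  m17 ⊆ 010001 [E]
  m20 ⊆ 010100 [E]
  m24 ⊆ 0-1000 [E]
  m29 ⊆ 011101 [E]
  m32 ⊆ 10-000 [E]
  m37 ⊆ 100101 [E]
  m40 ⊆ -01000,10-000
  m47 ⊆ 101111 [E]
E = {0-1000, 00-011, 000110, 010001, 010100, 011101, 10-000, 100101, 101111}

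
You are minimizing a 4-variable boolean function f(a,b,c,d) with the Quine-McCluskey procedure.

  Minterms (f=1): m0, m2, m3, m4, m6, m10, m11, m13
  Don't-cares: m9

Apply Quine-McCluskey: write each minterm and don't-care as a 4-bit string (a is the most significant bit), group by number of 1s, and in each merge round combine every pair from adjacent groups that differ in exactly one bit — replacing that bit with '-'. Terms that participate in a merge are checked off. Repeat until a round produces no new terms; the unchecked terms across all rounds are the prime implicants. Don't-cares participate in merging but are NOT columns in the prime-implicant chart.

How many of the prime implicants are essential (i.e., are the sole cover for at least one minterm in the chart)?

3

[col 0] 0000*, 0010*, 0011*, 0100*, 0110*, 1001*, 1010*, 1011*, 1101*
[col 1] -010*, -011*, 0-00*, 0-10*, 00-0*, 001-*, 01-0*, 1-01, 10-1, 101-*
[col 2] -01-, 0--0
Prime implicants: -01-, 0--0, 1-01, 10-1
PI chart (minterm → PIs covering it):
  0 | 0--0  (sole → essential)
  2 | -01-,0--0
  3 | -01-  (sole → essential)
  4 | 0--0  (sole → essential)
  6 | 0--0  (sole → essential)
  10 | -01-  (sole → essential)
  11 | -01-,10-1
  13 | 1-01  (sole → essential)
Essential prime implicants: -01-, 0--0, 1-01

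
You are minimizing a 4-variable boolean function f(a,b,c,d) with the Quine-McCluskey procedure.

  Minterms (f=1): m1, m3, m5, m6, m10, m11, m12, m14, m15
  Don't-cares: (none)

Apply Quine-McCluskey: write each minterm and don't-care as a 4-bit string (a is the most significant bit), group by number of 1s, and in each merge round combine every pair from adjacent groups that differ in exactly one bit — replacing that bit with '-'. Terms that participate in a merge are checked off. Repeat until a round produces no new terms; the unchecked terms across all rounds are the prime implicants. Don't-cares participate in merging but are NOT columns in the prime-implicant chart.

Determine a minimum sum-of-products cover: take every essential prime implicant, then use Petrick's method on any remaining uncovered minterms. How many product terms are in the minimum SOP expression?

[col 0] 0001*, 0011*, 0101*, 0110*, 1010*, 1011*, 1100*, 1110*, 1111*
[col 1] -011, -110, 0-01, 00-1, 1-10*, 1-11*, 101-*, 11-0, 111-*
[col 2] 1-1-
Prime implicants: -011, -110, 0-01, 00-1, 1-1-, 11-0
PI chart (minterm → PIs covering it):
  1 | 0-01,00-1
  3 | -011,00-1
  5 | 0-01  (sole → essential)
  6 | -110  (sole → essential)
  10 | 1-1-  (sole → essential)
  11 | -011,1-1-
  12 | 11-0  (sole → essential)
  14 | -110,1-1-,11-0
  15 | 1-1-  (sole → essential)
Essential prime implicants: -110, 0-01, 1-1-, 11-0
Petrick residual → -011
Minimum SOP uses 5 PIs: b'cd + bcd' + a'c'd + ac + abd'

5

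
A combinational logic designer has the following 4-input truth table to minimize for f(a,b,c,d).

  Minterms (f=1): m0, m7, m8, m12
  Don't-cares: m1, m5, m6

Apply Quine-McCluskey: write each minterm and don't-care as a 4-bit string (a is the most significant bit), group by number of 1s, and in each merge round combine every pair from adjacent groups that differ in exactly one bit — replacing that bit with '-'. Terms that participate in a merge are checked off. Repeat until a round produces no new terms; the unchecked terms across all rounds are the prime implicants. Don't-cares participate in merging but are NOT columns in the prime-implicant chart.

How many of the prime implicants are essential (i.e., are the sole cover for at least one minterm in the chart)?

1

[col 0] 0000*, 0001*, 0101*, 0110*, 0111*, 1000*, 1100*
[col 1] -000, 0-01, 000-, 01-1, 011-, 1-00
Prime implicants: -000, 0-01, 000-, 01-1, 011-, 1-00
PI chart (minterm → PIs covering it):
  0 | -000,000-
  7 | 01-1,011-
  8 | -000,1-00
  12 | 1-00  (sole → essential)
Essential prime implicants: 1-00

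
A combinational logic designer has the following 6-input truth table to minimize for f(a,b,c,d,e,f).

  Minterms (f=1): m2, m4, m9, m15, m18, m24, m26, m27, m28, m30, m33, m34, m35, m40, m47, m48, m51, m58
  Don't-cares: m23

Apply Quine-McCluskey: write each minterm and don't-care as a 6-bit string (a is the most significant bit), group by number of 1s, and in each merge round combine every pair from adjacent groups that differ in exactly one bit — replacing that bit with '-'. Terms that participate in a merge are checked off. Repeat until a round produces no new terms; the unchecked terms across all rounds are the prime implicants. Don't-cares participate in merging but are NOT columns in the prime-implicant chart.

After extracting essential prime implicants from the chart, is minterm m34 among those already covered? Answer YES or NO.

size-2^0 implicants → 000010(✓)  000100  001001  001111(✓)  010010(✓)  010111  011000(✓)  011010(✓)  011011(✓)  011100(✓)  011110(✓)  100001(✓)  100010(✓)  100011(✓)  101000  101111(✓)  110000  110011(✓)  111010(✓)
size-2^1 implicants → -00010  -01111  -11010  0-0010  01-010  011-00(✓)  011-10(✓)  0110-0(✓)  01101-  0111-0(✓)  1-0011  1000-1  10001-
size-2^2 implicants → 011--0
Unchecked terms (primes): -00010, -01111, -11010, 0-0010, 000100, 001001, 01-010, 010111, 011--0, 01101-, 1-0011, 1000-1, 10001-, 101000, 110000
Minterm coverage:
  m2 ⊆ -00010,0-0010
  m4 ⊆ 000100 [E]
  m9 ⊆ 001001 [E]
  m15 ⊆ -01111 [E]
  m18 ⊆ 0-0010,01-010
  m24 ⊆ 011--0 [E]
  m26 ⊆ -11010,01-010,011--0,01101-
  m27 ⊆ 01101- [E]
  m28 ⊆ 011--0 [E]
  m30 ⊆ 011--0 [E]
  m33 ⊆ 1000-1 [E]
  m34 ⊆ -00010,10001-
  m35 ⊆ 1-0011,1000-1,10001-
  m40 ⊆ 101000 [E]
  m47 ⊆ -01111 [E]
  m48 ⊆ 110000 [E]
  m51 ⊆ 1-0011 [E]
  m58 ⊆ -11010 [E]
E = {-01111, -11010, 000100, 001001, 011--0, 01101-, 1-0011, 1000-1, 101000, 110000}

NO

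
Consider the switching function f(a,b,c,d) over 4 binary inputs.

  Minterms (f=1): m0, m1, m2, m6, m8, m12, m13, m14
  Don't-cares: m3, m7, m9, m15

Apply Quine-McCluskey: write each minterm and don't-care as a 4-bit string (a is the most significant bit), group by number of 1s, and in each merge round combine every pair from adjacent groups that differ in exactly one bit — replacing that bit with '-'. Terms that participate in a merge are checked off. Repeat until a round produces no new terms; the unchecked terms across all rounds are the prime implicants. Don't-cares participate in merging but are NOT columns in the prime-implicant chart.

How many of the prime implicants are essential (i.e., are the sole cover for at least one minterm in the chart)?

0

Round 0: 0000✓ 0001✓ 0010✓ 0011✓ 0110✓ 0111✓ 1000✓ 1001✓ 1100✓ 1101✓ 1110✓ 1111✓
Round 1: -000✓ -001✓ -110✓ -111✓ 0-10✓ 0-11✓ 00-0✓ 00-1✓ 000-✓ 001-✓ 011-✓ 1-00✓ 1-01✓ 100-✓ 11-0✓ 11-1✓ 110-✓ 111-✓
Round 2: -00- -11- 0-1- 00-- 1-0- 11--
PIs = {-00-, -11-, 0-1-, 00--, 1-0-, 11--}
Coverage chart:
  m0: -00-,00--
  m1: -00-,00--
  m2: 0-1-,00--
  m6: -11-,0-1-
  m8: -00-,1-0-
  m12: 1-0-,11--
  m13: 1-0-,11--
  m14: -11-,11--
(no essential prime implicants)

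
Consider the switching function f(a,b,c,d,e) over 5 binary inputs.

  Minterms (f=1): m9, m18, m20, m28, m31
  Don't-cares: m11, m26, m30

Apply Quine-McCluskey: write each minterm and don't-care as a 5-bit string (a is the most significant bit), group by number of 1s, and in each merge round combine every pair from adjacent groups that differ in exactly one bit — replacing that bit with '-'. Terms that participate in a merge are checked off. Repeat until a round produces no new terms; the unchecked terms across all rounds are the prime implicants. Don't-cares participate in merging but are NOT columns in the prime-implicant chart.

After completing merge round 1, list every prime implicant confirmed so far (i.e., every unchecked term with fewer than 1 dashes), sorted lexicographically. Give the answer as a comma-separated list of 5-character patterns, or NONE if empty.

size-2^0 implicants → 01001(✓)  01011(✓)  10010(✓)  10100(✓)  11010(✓)  11100(✓)  11110(✓)  11111(✓)
size-2^1 implicants → 010-1  1-010  1-100  11-10  111-0  1111-
Unchecked terms (primes): 010-1, 1-010, 1-100, 11-10, 111-0, 1111-

NONE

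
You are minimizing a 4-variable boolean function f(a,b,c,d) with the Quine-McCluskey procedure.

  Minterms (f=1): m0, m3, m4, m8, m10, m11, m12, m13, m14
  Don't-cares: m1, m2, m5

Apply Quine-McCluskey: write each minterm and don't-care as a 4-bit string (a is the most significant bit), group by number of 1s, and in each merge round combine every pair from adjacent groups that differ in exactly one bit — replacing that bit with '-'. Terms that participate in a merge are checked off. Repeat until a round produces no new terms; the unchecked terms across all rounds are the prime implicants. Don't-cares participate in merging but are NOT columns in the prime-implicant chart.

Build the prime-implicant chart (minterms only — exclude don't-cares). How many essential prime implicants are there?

3

size-2^0 implicants → 0000(✓)  0001(✓)  0010(✓)  0011(✓)  0100(✓)  0101(✓)  1000(✓)  1010(✓)  1011(✓)  1100(✓)  1101(✓)  1110(✓)
size-2^1 implicants → -000(✓)  -010(✓)  -011(✓)  -100(✓)  -101(✓)  0-00(✓)  0-01(✓)  00-0(✓)  00-1(✓)  000-(✓)  001-(✓)  010-(✓)  1-00(✓)  1-10(✓)  10-0(✓)  101-(✓)  11-0(✓)  110-(✓)
size-2^2 implicants → --00  -0-0  -01-  -10-  0-0-  00--  1--0
Unchecked terms (primes): --00, -0-0, -01-, -10-, 0-0-, 00--, 1--0
Minterm coverage:
  m0 ⊆ --00,-0-0,0-0-,00--
  m3 ⊆ -01-,00--
  m4 ⊆ --00,-10-,0-0-
  m8 ⊆ --00,-0-0,1--0
  m10 ⊆ -0-0,-01-,1--0
  m11 ⊆ -01- [E]
  m12 ⊆ --00,-10-,1--0
  m13 ⊆ -10- [E]
  m14 ⊆ 1--0 [E]
E = {-01-, -10-, 1--0}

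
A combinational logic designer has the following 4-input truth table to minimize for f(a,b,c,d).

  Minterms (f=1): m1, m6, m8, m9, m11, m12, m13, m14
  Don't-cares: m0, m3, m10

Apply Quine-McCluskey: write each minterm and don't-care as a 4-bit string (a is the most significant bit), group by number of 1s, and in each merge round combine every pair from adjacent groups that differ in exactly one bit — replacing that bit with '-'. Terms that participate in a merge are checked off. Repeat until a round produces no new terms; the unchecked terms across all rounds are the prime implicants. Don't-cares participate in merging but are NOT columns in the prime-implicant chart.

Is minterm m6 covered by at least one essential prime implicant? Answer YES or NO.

YES

size-2^0 implicants → 0000(✓)  0001(✓)  0011(✓)  0110(✓)  1000(✓)  1001(✓)  1010(✓)  1011(✓)  1100(✓)  1101(✓)  1110(✓)
size-2^1 implicants → -000(✓)  -001(✓)  -011(✓)  -110  00-1(✓)  000-(✓)  1-00(✓)  1-01(✓)  1-10(✓)  10-0(✓)  10-1(✓)  100-(✓)  101-(✓)  11-0(✓)  110-(✓)
size-2^2 implicants → -0-1  -00-  1--0  1-0-  10--
Unchecked terms (primes): -0-1, -00-, -110, 1--0, 1-0-, 10--
Minterm coverage:
  m1 ⊆ -0-1,-00-
  m6 ⊆ -110 [E]
  m8 ⊆ -00-,1--0,1-0-,10--
  m9 ⊆ -0-1,-00-,1-0-,10--
  m11 ⊆ -0-1,10--
  m12 ⊆ 1--0,1-0-
  m13 ⊆ 1-0- [E]
  m14 ⊆ -110,1--0
E = {-110, 1-0-}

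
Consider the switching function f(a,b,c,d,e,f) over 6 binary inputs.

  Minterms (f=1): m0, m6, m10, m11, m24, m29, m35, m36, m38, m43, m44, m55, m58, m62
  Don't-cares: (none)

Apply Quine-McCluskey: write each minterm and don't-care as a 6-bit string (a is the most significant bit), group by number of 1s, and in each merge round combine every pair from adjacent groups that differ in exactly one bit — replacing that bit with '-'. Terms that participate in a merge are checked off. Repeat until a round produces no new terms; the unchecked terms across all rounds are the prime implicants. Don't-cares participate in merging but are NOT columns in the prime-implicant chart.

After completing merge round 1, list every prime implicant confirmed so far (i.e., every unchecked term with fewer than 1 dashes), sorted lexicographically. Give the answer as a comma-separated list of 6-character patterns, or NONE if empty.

size-2^0 implicants → 000000  000110(✓)  001010(✓)  001011(✓)  011000  011101  100011(✓)  100100(✓)  100110(✓)  101011(✓)  101100(✓)  110111  111010(✓)  111110(✓)
size-2^1 implicants → -00110  -01011  00101-  10-011  10-100  1001-0  111-10
Unchecked terms (primes): -00110, -01011, 000000, 00101-, 011000, 011101, 10-011, 10-100, 1001-0, 110111, 111-10

000000, 011000, 011101, 110111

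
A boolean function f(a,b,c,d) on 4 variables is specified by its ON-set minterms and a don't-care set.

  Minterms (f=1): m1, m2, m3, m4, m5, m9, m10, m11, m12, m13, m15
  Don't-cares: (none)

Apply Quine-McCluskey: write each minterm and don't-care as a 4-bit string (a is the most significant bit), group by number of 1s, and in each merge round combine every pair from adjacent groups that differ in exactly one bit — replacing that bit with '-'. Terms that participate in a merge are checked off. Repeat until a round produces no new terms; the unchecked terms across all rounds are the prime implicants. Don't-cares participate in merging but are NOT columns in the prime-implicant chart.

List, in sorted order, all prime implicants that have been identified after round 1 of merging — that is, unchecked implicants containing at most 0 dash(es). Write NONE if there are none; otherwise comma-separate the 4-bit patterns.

NONE

Round 0: 0001✓ 0010✓ 0011✓ 0100✓ 0101✓ 1001✓ 1010✓ 1011✓ 1100✓ 1101✓ 1111✓
Round 1: -001✓ -010✓ -011✓ -100✓ -101✓ 0-01✓ 00-1✓ 001-✓ 010-✓ 1-01✓ 1-11✓ 10-1✓ 101-✓ 11-1✓ 110-✓
Round 2: --01 -0-1 -01- -10- 1--1
PIs = {--01, -0-1, -01-, -10-, 1--1}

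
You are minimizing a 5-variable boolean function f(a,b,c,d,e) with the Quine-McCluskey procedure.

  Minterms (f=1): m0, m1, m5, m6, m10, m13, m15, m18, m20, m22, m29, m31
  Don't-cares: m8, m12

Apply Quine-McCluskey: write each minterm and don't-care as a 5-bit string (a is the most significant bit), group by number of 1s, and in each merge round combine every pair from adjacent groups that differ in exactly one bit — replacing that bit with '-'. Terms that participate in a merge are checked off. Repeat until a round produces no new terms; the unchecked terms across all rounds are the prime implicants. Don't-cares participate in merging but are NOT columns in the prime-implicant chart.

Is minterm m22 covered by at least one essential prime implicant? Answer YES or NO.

Round 0: 00000✓ 00001✓ 00101✓ 00110✓ 01000✓ 01010✓ 01100✓ 01101✓ 01111✓ 10010✓ 10100✓ 10110✓ 11101✓ 11111✓
Round 1: -0110 -1101✓ -1111✓ 0-000 0-101 00-01 0000- 01-00 010-0 011-1✓ 0110- 10-10 101-0 111-1✓
Round 2: -11-1
PIs = {-0110, -11-1, 0-000, 0-101, 00-01, 0000-, 01-00, 010-0, 0110-, 10-10, 101-0}
Coverage chart:
  m0: 0-000,0000-
  m1: 00-01,0000-
  m5: 0-101,00-01
  m6: -0110 ←essential
  m10: 010-0 ←essential
  m13: -11-1,0-101,0110-
  m15: -11-1 ←essential
  m18: 10-10 ←essential
  m20: 101-0 ←essential
  m22: -0110,10-10,101-0
  m29: -11-1 ←essential
  m31: -11-1 ←essential
Essential: -0110, -11-1, 010-0, 10-10, 101-0

YES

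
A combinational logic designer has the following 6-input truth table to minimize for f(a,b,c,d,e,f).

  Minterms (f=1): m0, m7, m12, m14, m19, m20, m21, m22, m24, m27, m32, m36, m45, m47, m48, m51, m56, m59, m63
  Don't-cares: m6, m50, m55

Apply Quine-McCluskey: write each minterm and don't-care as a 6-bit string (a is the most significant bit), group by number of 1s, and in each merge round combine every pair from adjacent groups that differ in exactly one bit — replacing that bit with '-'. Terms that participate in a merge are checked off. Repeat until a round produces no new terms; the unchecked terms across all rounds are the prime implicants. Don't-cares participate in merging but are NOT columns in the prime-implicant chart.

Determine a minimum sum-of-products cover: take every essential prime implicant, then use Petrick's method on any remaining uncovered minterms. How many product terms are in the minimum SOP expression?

11

[col 0] 000000*, 000110*, 000111*, 001100*, 001110*, 010011*, 010100*, 010101*, 010110*, 011000*, 011011*, 100000*, 100100*, 101101*, 101111*, 110000*, 110010*, 110011*, 110111*, 111000*, 111011*, 111111*
[col 1] -00000, -10011*, -11000, -11011*, 0-0110, 00-110, 00011-, 0011-0, 01-011*, 0101-0, 01010-, 1-0000, 1-1111, 100-00, 1011-1, 11-000, 11-011*, 11-111*, 110-11*, 1100-0, 11001-, 111-11*
[col 2] -1-011, 11--11
Prime implicants: -00000, -1-011, -11000, 0-0110, 00-110, 00011-, 0011-0, 0101-0, 01010-, 1-0000, 1-1111, 100-00, 1011-1, 11--11, 11-000, 1100-0, 11001-
PI chart (minterm → PIs covering it):
  0 | -00000  (sole → essential)
  7 | 00011-  (sole → essential)
  12 | 0011-0  (sole → essential)
  14 | 00-110,0011-0
  19 | -1-011  (sole → essential)
  20 | 0101-0,01010-
  21 | 01010-  (sole → essential)
  22 | 0-0110,0101-0
  24 | -11000  (sole → essential)
  27 | -1-011  (sole → essential)
  32 | -00000,1-0000,100-00
  36 | 100-00  (sole → essential)
  45 | 1011-1  (sole → essential)
  47 | 1-1111,1011-1
  48 | 1-0000,11-000,1100-0
  51 | -1-011,11--11,11001-
  56 | -11000,11-000
  59 | -1-011,11--11
  63 | 1-1111,11--11
Essential prime implicants: -00000, -1-011, -11000, 00011-, 0011-0, 01010-, 100-00, 1011-1
Petrick residual → 0-0110, 1-0000, 1-1111
Minimum SOP uses 11 PIs: b'c'd'e'f' + bd'ef + bcd'e'f' + a'c'def' + a'b'c'de + a'b'cdf' + a'bc'de' + ac'd'e'f' + acdef + ab'c'e'f' + ab'cdf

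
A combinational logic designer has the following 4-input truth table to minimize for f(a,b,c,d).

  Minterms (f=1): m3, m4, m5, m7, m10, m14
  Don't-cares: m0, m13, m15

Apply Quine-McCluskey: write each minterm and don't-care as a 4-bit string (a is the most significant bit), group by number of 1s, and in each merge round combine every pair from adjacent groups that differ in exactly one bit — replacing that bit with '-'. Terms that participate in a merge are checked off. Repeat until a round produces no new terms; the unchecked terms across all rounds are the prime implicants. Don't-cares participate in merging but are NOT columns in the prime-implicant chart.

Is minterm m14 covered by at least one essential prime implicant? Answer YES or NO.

size-2^0 implicants → 0000(✓)  0011(✓)  0100(✓)  0101(✓)  0111(✓)  1010(✓)  1101(✓)  1110(✓)  1111(✓)
size-2^1 implicants → -101(✓)  -111(✓)  0-00  0-11  01-1(✓)  010-  1-10  11-1(✓)  111-
size-2^2 implicants → -1-1
Unchecked terms (primes): -1-1, 0-00, 0-11, 010-, 1-10, 111-
Minterm coverage:
  m3 ⊆ 0-11 [E]
  m4 ⊆ 0-00,010-
  m5 ⊆ -1-1,010-
  m7 ⊆ -1-1,0-11
  m10 ⊆ 1-10 [E]
  m14 ⊆ 1-10,111-
E = {0-11, 1-10}

YES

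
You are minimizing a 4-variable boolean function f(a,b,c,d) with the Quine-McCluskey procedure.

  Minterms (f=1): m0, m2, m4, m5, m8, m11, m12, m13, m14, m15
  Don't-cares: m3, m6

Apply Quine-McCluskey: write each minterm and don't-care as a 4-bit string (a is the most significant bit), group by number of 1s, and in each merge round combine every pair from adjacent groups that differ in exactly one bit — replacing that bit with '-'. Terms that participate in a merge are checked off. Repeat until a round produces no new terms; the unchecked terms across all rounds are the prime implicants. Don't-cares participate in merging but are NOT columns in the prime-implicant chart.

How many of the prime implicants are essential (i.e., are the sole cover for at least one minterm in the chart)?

2

Round 0: 0000✓ 0010✓ 0011✓ 0100✓ 0101✓ 0110✓ 1000✓ 1011✓ 1100✓ 1101✓ 1110✓ 1111✓
Round 1: -000✓ -011 -100✓ -101✓ -110✓ 0-00✓ 0-10✓ 00-0✓ 001- 01-0✓ 010-✓ 1-00✓ 1-11 11-0✓ 11-1✓ 110-✓ 111-✓
Round 2: --00 -1-0 -10- 0--0 11--
PIs = {--00, -011, -1-0, -10-, 0--0, 001-, 1-11, 11--}
Coverage chart:
  m0: --00,0--0
  m2: 0--0,001-
  m4: --00,-1-0,-10-,0--0
  m5: -10- ←essential
  m8: --00 ←essential
  m11: -011,1-11
  m12: --00,-1-0,-10-,11--
  m13: -10-,11--
  m14: -1-0,11--
  m15: 1-11,11--
Essential: --00, -10-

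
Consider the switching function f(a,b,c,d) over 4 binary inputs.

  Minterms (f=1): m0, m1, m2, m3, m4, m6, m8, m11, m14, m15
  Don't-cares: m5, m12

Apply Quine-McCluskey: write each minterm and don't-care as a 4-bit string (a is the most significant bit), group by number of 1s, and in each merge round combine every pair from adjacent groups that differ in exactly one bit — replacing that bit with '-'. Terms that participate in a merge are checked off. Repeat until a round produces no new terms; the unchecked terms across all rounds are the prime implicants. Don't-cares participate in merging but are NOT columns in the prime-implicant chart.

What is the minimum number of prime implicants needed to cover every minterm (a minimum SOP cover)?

4

Round 0: 0000✓ 0001✓ 0010✓ 0011✓ 0100✓ 0101✓ 0110✓ 1000✓ 1011✓ 1100✓ 1110✓ 1111✓
Round 1: -000✓ -011 -100✓ -110✓ 0-00✓ 0-01✓ 0-10✓ 00-0✓ 00-1✓ 000-✓ 001-✓ 01-0✓ 010-✓ 1-00✓ 1-11 11-0✓ 111-
Round 2: --00 -1-0 0--0 0-0- 00--
PIs = {--00, -011, -1-0, 0--0, 0-0-, 00--, 1-11, 111-}
Coverage chart:
  m0: --00,0--0,0-0-,00--
  m1: 0-0-,00--
  m2: 0--0,00--
  m3: -011,00--
  m4: --00,-1-0,0--0,0-0-
  m6: -1-0,0--0
  m8: --00 ←essential
  m11: -011,1-11
  m14: -1-0,111-
  m15: 1-11,111-
Essential: --00
Petrick residual → -1-0, 00--, 1-11
Min cover (4 terms): c'd' + bd' + a'b' + acd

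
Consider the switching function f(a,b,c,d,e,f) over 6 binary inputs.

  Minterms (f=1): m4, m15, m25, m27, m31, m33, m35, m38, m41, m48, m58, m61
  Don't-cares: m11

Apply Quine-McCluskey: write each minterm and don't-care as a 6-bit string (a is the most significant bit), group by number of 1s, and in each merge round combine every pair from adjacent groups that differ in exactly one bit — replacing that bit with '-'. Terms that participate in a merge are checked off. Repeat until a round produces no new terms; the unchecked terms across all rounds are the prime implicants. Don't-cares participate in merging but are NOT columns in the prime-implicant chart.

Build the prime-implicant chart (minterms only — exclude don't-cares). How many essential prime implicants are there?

[col 0] 000100, 001011*, 001111*, 011001*, 011011*, 011111*, 100001*, 100011*, 100110, 101001*, 110000, 111010, 111101
[col 1] 0-1011*, 0-1111*, 001-11*, 011-11*, 0110-1, 10-001, 1000-1
[col 2] 0-1-11
Prime implicants: 0-1-11, 000100, 0110-1, 10-001, 1000-1, 100110, 110000, 111010, 111101
PI chart (minterm → PIs covering it):
  4 | 000100  (sole → essential)
  15 | 0-1-11  (sole → essential)
  25 | 0110-1  (sole → essential)
  27 | 0-1-11,0110-1
  31 | 0-1-11  (sole → essential)
  33 | 10-001,1000-1
  35 | 1000-1  (sole → essential)
  38 | 100110  (sole → essential)
  41 | 10-001  (sole → essential)
  48 | 110000  (sole → essential)
  58 | 111010  (sole → essential)
  61 | 111101  (sole → essential)
Essential prime implicants: 0-1-11, 000100, 0110-1, 10-001, 1000-1, 100110, 110000, 111010, 111101

9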